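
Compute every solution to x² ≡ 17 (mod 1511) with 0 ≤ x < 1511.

Since 1511 ≡ 3 (mod 4), a square root of 17 is 17^((1511+1)/4) = 17^378 mod 1511.
Repeated squaring: 17^2≡289, 17^4≡416, 17^8≡802, 17^16≡1029, 17^32≡1141, 17^64≡910, 17^128≡72, 17^256≡651 (mod 1511).
17^378 = 17^(256+64+32+16+8+2) ≡ 1200 (mod 1511).
Check: 1200² = 1440000 ≡ 17 (mod 1511). The two roots are 311 and 1200.

311, 1200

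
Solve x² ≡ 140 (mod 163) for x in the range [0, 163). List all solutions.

38, 125

Since 163 ≡ 3 (mod 4), a square root of 140 is 140^((163+1)/4) = 140^41 mod 163.
Repeated squaring: 140^2≡40, 140^4≡133, 140^8≡85, 140^16≡53, 140^32≡38 (mod 163).
140^41 = 140^(32+8+1) ≡ 38 (mod 163).
Check: 38² = 1444 ≡ 140 (mod 163). The two roots are 38 and 125.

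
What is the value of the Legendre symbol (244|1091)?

Pull out 2^2: since 1091 ≡ 3 (mod 8), (2/1091) = -1, so (2/1091)^2 = +1.
Reciprocity: 61 ≡ 1 and 1091 ≡ 3 (mod 4), so (61/1091) = +(1091/61).
Reduce top mod 61: now compute (54/61).
Pull out 2: since 61 ≡ 5 (mod 8), (2/61) = -1.
Reciprocity: 27 ≡ 3 and 61 ≡ 1 (mod 4), so (27/61) = +(61/27).
Reduce top mod 27: now compute (7/27).
Reciprocity: 7 ≡ 3 and 27 ≡ 3 (mod 4), so (7/27) = −(27/7).
Reduce top mod 7: now compute (6/7).
Pull out 2: since 7 ≡ 7 (mod 8), (2/7) = +1.
Reciprocity: 3 ≡ 3 and 7 ≡ 3 (mod 4), so (3/7) = −(7/3).
Reduce top mod 3: now compute (1/3).
Reached (1/3) = 1. Collecting the sign flips along the way, the symbol is -1.

-1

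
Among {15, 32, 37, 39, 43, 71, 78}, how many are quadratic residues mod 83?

2

(15/83) = -1 → non-residue.
(32/83) = -1 → non-residue.
(37/83) = +1 → QR.
(39/83) = -1 → non-residue.
(43/83) = -1 → non-residue.
(71/83) = -1 → non-residue.
(78/83) = +1 → QR.
Total quadratic residues among the 7: 2.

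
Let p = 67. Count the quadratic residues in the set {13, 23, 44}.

(13/67) = -1 → non-residue.
(23/67) = +1 → QR.
(44/67) = -1 → non-residue.
Total quadratic residues among the 3: 1.

1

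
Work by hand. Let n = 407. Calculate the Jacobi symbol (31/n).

-1

Reciprocity: 31 ≡ 3 and 407 ≡ 3 (mod 4), so (31/407) = −(407/31).
Reduce top mod 31: now compute (4/31).
Pull out 2^2: since 31 ≡ 7 (mod 8), (2/31) = +1, so (2/31)^2 = +1.
Reached (1/31) = 1. Collecting the sign flips along the way, the symbol is -1.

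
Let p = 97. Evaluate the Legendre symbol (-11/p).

Euler's criterion: (-11/97) ≡ 86^48 (mod 97).
86^2 ≡ 24 (mod 97)
86^4 ≡ 91 (mod 97)
86^8 ≡ 36 (mod 97)
86^16 ≡ 35 (mod 97)
86^32 ≡ 61 (mod 97)
86^48 = 86^(32+16) ≡ 1 (mod 97).
Result is 1, so (-11/97) = 1.

1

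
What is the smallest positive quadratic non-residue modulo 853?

(2/853) = −1, so 2 is the smallest positive non-residue mod 853.

2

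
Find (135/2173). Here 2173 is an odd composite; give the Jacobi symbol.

-1

Reciprocity: 135 ≡ 3 and 2173 ≡ 1 (mod 4), so (135/2173) = +(2173/135).
Reduce top mod 135: now compute (13/135).
Reciprocity: 13 ≡ 1 and 135 ≡ 3 (mod 4), so (13/135) = +(135/13).
Reduce top mod 13: now compute (5/13).
Reciprocity: 5 ≡ 1 and 13 ≡ 1 (mod 4), so (5/13) = +(13/5).
Reduce top mod 5: now compute (3/5).
Reciprocity: 3 ≡ 3 and 5 ≡ 1 (mod 4), so (3/5) = +(5/3).
Reduce top mod 3: now compute (2/3).
Pull out 2: since 3 ≡ 3 (mod 8), (2/3) = -1.
Reached (1/3) = 1. Collecting the sign flips along the way, the symbol is -1.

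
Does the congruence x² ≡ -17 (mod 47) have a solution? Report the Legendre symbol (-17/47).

First reduce: -17 ≡ 30 (mod 47).
Pull out 2: since 47 ≡ 7 (mod 8), (2/47) = +1.
Reciprocity: 15 ≡ 3 and 47 ≡ 3 (mod 4), so (15/47) = −(47/15).
Reduce top mod 15: now compute (2/15).
Pull out 2: since 15 ≡ 7 (mod 8), (2/15) = +1.
Reached (1/15) = 1. Collecting the sign flips along the way, the symbol is -1.

-1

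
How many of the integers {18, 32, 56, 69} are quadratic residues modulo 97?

2

(18/97) = +1 → QR.
(32/97) = +1 → QR.
(56/97) = -1 → non-residue.
(69/97) = -1 → non-residue.
Total quadratic residues among the 4: 2.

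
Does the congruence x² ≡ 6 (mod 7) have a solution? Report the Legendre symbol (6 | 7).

-1

Pull out 2: since 7 ≡ 7 (mod 8), (2/7) = +1.
Reciprocity: 3 ≡ 3 and 7 ≡ 3 (mod 4), so (3/7) = −(7/3).
Reduce top mod 3: now compute (1/3).
Reached (1/3) = 1. Collecting the sign flips along the way, the symbol is -1.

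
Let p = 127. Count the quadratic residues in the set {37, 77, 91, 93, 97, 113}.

2

(37/127) = +1 → QR.
(77/127) = -1 → non-residue.
(91/127) = -1 → non-residue.
(93/127) = -1 → non-residue.
(97/127) = -1 → non-residue.
(113/127) = +1 → QR.
Total quadratic residues among the 6: 2.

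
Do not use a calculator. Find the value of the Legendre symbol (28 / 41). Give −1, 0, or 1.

-1

Pull out 2^2: since 41 ≡ 1 (mod 8), (2/41) = +1, so (2/41)^2 = +1.
Reciprocity: 7 ≡ 3 and 41 ≡ 1 (mod 4), so (7/41) = +(41/7).
Reduce top mod 7: now compute (6/7).
Pull out 2: since 7 ≡ 7 (mod 8), (2/7) = +1.
Reciprocity: 3 ≡ 3 and 7 ≡ 3 (mod 4), so (3/7) = −(7/3).
Reduce top mod 3: now compute (1/3).
Reached (1/3) = 1. Collecting the sign flips along the way, the symbol is -1.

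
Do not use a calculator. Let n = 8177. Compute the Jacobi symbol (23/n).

Reciprocity: 23 ≡ 3 and 8177 ≡ 1 (mod 4), so (23/8177) = +(8177/23).
Reduce top mod 23: now compute (12/23).
Pull out 2^2: since 23 ≡ 7 (mod 8), (2/23) = +1, so (2/23)^2 = +1.
Reciprocity: 3 ≡ 3 and 23 ≡ 3 (mod 4), so (3/23) = −(23/3).
Reduce top mod 3: now compute (2/3).
Pull out 2: since 3 ≡ 3 (mod 8), (2/3) = -1.
Reached (1/3) = 1. Collecting the sign flips along the way, the symbol is +1.

1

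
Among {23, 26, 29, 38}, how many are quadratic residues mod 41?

1

(23/41) = +1 → QR.
(26/41) = -1 → non-residue.
(29/41) = -1 → non-residue.
(38/41) = -1 → non-residue.
Total quadratic residues among the 4: 1.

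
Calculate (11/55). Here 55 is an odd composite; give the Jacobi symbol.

0

Reciprocity: 11 ≡ 3 and 55 ≡ 3 (mod 4), so (11/55) = −(55/11).
Reduce top mod 11: now compute (0/11).
Top reduces to 0: gcd > 1, so the symbol is 0.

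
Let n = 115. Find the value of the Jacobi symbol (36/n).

1

Pull out 2^2: since 115 ≡ 3 (mod 8), (2/115) = -1, so (2/115)^2 = +1.
Reciprocity: 9 ≡ 1 and 115 ≡ 3 (mod 4), so (9/115) = +(115/9).
Reduce top mod 9: now compute (7/9).
Reciprocity: 7 ≡ 3 and 9 ≡ 1 (mod 4), so (7/9) = +(9/7).
Reduce top mod 7: now compute (2/7).
Pull out 2: since 7 ≡ 7 (mod 8), (2/7) = +1.
Reached (1/7) = 1. Collecting the sign flips along the way, the symbol is +1.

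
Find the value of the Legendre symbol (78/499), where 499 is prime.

Pull out 2: since 499 ≡ 3 (mod 8), (2/499) = -1.
Reciprocity: 39 ≡ 3 and 499 ≡ 3 (mod 4), so (39/499) = −(499/39).
Reduce top mod 39: now compute (31/39).
Reciprocity: 31 ≡ 3 and 39 ≡ 3 (mod 4), so (31/39) = −(39/31).
Reduce top mod 31: now compute (8/31).
Pull out 2^3: since 31 ≡ 7 (mod 8), (2/31) = +1, so (2/31)^3 = +1.
Reached (1/31) = 1. Collecting the sign flips along the way, the symbol is -1.

-1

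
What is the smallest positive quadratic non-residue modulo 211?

(2/211) = −1, so 2 is the smallest positive non-residue mod 211.

2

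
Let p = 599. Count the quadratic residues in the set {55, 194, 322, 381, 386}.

2

(55/599) = -1 → non-residue.
(194/599) = -1 → non-residue.
(322/599) = +1 → QR.
(381/599) = +1 → QR.
(386/599) = -1 → non-residue.
Total quadratic residues among the 5: 2.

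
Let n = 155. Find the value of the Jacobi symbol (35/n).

0

Reciprocity: 35 ≡ 3 and 155 ≡ 3 (mod 4), so (35/155) = −(155/35).
Reduce top mod 35: now compute (15/35).
Reciprocity: 15 ≡ 3 and 35 ≡ 3 (mod 4), so (15/35) = −(35/15).
Reduce top mod 15: now compute (5/15).
Reciprocity: 5 ≡ 1 and 15 ≡ 3 (mod 4), so (5/15) = +(15/5).
Reduce top mod 5: now compute (0/5).
Top reduces to 0: gcd > 1, so the symbol is 0.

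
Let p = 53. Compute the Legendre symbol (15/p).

1

Reciprocity: 15 ≡ 3 and 53 ≡ 1 (mod 4), so (15/53) = +(53/15).
Reduce top mod 15: now compute (8/15).
Pull out 2^3: since 15 ≡ 7 (mod 8), (2/15) = +1, so (2/15)^3 = +1.
Reached (1/15) = 1. Collecting the sign flips along the way, the symbol is +1.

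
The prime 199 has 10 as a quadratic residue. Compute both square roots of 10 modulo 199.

72, 127

Since 199 ≡ 3 (mod 4), a square root of 10 is 10^((199+1)/4) = 10^50 mod 199.
Repeated squaring: 10^2≡100, 10^4≡50, 10^8≡112, 10^16≡7, 10^32≡49 (mod 199).
10^50 = 10^(32+16+2) ≡ 72 (mod 199).
Check: 72² = 5184 ≡ 10 (mod 199). The two roots are 72 and 127.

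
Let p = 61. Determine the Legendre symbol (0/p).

0

Top reduces to 0: gcd > 1, so the symbol is 0.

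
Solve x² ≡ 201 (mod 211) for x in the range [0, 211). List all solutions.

74, 137

Since 211 ≡ 3 (mod 4), a square root of 201 is 201^((211+1)/4) = 201^53 mod 211.
Repeated squaring: 201^2≡100, 201^4≡83, 201^8≡137, 201^16≡201, 201^32≡100 (mod 211).
201^53 = 201^(32+16+4+1) ≡ 137 (mod 211).
Check: 137² = 18769 ≡ 201 (mod 211). The two roots are 74 and 137.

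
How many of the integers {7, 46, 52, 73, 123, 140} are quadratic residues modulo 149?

(7/149) = +1 → QR.
(46/149) = +1 → QR.
(52/149) = -1 → non-residue.
(73/149) = +1 → QR.
(123/149) = +1 → QR.
(140/149) = +1 → QR.
Total quadratic residues among the 6: 5.

5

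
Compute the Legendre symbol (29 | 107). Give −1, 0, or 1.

Euler's criterion: (29/107) ≡ 29^53 (mod 107).
29^2 ≡ 92 (mod 107)
29^4 ≡ 11 (mod 107)
29^8 ≡ 14 (mod 107)
29^16 ≡ 89 (mod 107)
29^32 ≡ 3 (mod 107)
29^53 = 29^(32+16+4+1) ≡ 1 (mod 107).
Result is 1, so (29/107) = 1.

1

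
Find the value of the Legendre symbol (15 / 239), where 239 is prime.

1

Euler's criterion: (15/239) ≡ 15^119 (mod 239).
15^2 ≡ 225 (mod 239)
15^4 ≡ 196 (mod 239)
15^8 ≡ 176 (mod 239)
15^16 ≡ 145 (mod 239)
15^32 ≡ 232 (mod 239)
15^64 ≡ 49 (mod 239)
15^119 = 15^(64+32+16+4+2+1) ≡ 1 (mod 239).
Result is 1, so (15/239) = 1.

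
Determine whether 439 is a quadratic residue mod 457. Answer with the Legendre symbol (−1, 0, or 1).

1

Reciprocity: 439 ≡ 3 and 457 ≡ 1 (mod 4), so (439/457) = +(457/439).
Reduce top mod 439: now compute (18/439).
Pull out 2: since 439 ≡ 7 (mod 8), (2/439) = +1.
Reciprocity: 9 ≡ 1 and 439 ≡ 3 (mod 4), so (9/439) = +(439/9).
Reduce top mod 9: now compute (7/9).
Reciprocity: 7 ≡ 3 and 9 ≡ 1 (mod 4), so (7/9) = +(9/7).
Reduce top mod 7: now compute (2/7).
Pull out 2: since 7 ≡ 7 (mod 8), (2/7) = +1.
Reached (1/7) = 1. Collecting the sign flips along the way, the symbol is +1.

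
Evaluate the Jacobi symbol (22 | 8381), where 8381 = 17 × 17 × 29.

Pull out 2: since 8381 ≡ 5 (mod 8), (2/8381) = -1.
Reciprocity: 11 ≡ 3 and 8381 ≡ 1 (mod 4), so (11/8381) = +(8381/11).
Reduce top mod 11: now compute (10/11).
Pull out 2: since 11 ≡ 3 (mod 8), (2/11) = -1.
Reciprocity: 5 ≡ 1 and 11 ≡ 3 (mod 4), so (5/11) = +(11/5).
Reduce top mod 5: now compute (1/5).
Reached (1/5) = 1. Collecting the sign flips along the way, the symbol is +1.

1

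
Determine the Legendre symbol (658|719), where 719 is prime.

-1

Pull out 2: since 719 ≡ 7 (mod 8), (2/719) = +1.
Reciprocity: 329 ≡ 1 and 719 ≡ 3 (mod 4), so (329/719) = +(719/329).
Reduce top mod 329: now compute (61/329).
Reciprocity: 61 ≡ 1 and 329 ≡ 1 (mod 4), so (61/329) = +(329/61).
Reduce top mod 61: now compute (24/61).
Pull out 2^3: since 61 ≡ 5 (mod 8), (2/61) = -1, so (2/61)^3 = -1.
Reciprocity: 3 ≡ 3 and 61 ≡ 1 (mod 4), so (3/61) = +(61/3).
Reduce top mod 3: now compute (1/3).
Reached (1/3) = 1. Collecting the sign flips along the way, the symbol is -1.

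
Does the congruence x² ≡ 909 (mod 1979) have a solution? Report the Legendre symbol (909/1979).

Reciprocity: 909 ≡ 1 and 1979 ≡ 3 (mod 4), so (909/1979) = +(1979/909).
Reduce top mod 909: now compute (161/909).
Reciprocity: 161 ≡ 1 and 909 ≡ 1 (mod 4), so (161/909) = +(909/161).
Reduce top mod 161: now compute (104/161).
Pull out 2^3: since 161 ≡ 1 (mod 8), (2/161) = +1, so (2/161)^3 = +1.
Reciprocity: 13 ≡ 1 and 161 ≡ 1 (mod 4), so (13/161) = +(161/13).
Reduce top mod 13: now compute (5/13).
Reciprocity: 5 ≡ 1 and 13 ≡ 1 (mod 4), so (5/13) = +(13/5).
Reduce top mod 5: now compute (3/5).
Reciprocity: 3 ≡ 3 and 5 ≡ 1 (mod 4), so (3/5) = +(5/3).
Reduce top mod 3: now compute (2/3).
Pull out 2: since 3 ≡ 3 (mod 8), (2/3) = -1.
Reached (1/3) = 1. Collecting the sign flips along the way, the symbol is -1.

-1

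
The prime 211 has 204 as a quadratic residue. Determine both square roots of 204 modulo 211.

41, 170

Since 211 ≡ 3 (mod 4), a square root of 204 is 204^((211+1)/4) = 204^53 mod 211.
Repeated squaring: 204^2≡49, 204^4≡80, 204^8≡70, 204^16≡47, 204^32≡99 (mod 211).
204^53 = 204^(32+16+4+1) ≡ 170 (mod 211).
Check: 170² = 28900 ≡ 204 (mod 211). The two roots are 41 and 170.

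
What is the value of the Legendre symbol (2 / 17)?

Pull out 2: since 17 ≡ 1 (mod 8), (2/17) = +1.
Reached (1/17) = 1. Collecting the sign flips along the way, the symbol is +1.

1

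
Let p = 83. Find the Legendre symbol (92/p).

1

Euler's criterion: (92/83) ≡ 9^41 (mod 83).
9^2 ≡ 81 (mod 83)
9^4 ≡ 4 (mod 83)
9^8 ≡ 16 (mod 83)
9^16 ≡ 7 (mod 83)
9^32 ≡ 49 (mod 83)
9^41 = 9^(32+8+1) ≡ 1 (mod 83).
Result is 1, so (92/83) = 1.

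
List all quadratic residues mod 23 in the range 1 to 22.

1,2,3,4,6,8,9,12,13,16,18

Square k = 1,…,11 (k and 23−k give the same square):
1²=1, 2²=4, 3²=9, 4²=16, 5²≡2, 6²≡13, 7²≡3, 8²≡18, 9²≡12, 10²≡8, 11²≡6 (mod 23).
So the quadratic residues mod 23 are {1, 2, 3, 4, 6, 8, 9, 12, 13, 16, 18}.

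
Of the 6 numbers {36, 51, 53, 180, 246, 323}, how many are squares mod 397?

2

(36/397) = +1 → QR.
(51/397) = -1 → non-residue.
(53/397) = -1 → non-residue.
(180/397) = -1 → non-residue.
(246/397) = +1 → QR.
(323/397) = -1 → non-residue.
Total quadratic residues among the 6: 2.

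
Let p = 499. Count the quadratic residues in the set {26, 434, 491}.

(26/499) = +1 → QR.
(434/499) = +1 → QR.
(491/499) = +1 → QR.
Total quadratic residues among the 3: 3.

3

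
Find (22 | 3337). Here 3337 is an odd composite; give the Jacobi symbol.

1

Pull out 2: since 3337 ≡ 1 (mod 8), (2/3337) = +1.
Reciprocity: 11 ≡ 3 and 3337 ≡ 1 (mod 4), so (11/3337) = +(3337/11).
Reduce top mod 11: now compute (4/11).
Pull out 2^2: since 11 ≡ 3 (mod 8), (2/11) = -1, so (2/11)^2 = +1.
Reached (1/11) = 1. Collecting the sign flips along the way, the symbol is +1.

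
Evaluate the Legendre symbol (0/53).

Top reduces to 0: gcd > 1, so the symbol is 0.

0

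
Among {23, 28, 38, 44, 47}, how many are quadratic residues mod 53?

4

(23/53) = -1 → non-residue.
(28/53) = +1 → QR.
(38/53) = +1 → QR.
(44/53) = +1 → QR.
(47/53) = +1 → QR.
Total quadratic residues among the 5: 4.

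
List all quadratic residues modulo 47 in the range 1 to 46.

Square k = 1,…,23 (k and 47−k give the same square):
1²=1, 2²=4, 3²=9, 4²=16, 5²=25, 6²=36, 7²≡2, 8²≡17, 9²≡34, 10²≡6, 11²≡27, 12²≡3, 13²≡28, 14²≡8, 15²≡37, 16²≡21, 17²≡7, 18²≡42, 19²≡32, 20²≡24, 21²≡18, 22²≡14, 23²≡12 (mod 47).
So the quadratic residues mod 47 are {1, 2, 3, 4, 6, 7, 8, 9, 12, 14, 16, 17, 18, 21, 24, 25, 27, 28, 32, 34, 36, 37, 42}.

1, 2, 3, 4, 6, 7, 8, 9, 12, 14, 16, 17, 18, 21, 24, 25, 27, 28, 32, 34, 36, 37, 42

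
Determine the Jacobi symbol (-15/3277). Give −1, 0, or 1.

First reduce: -15 ≡ 3262 (mod 3277).
Pull out 2: since 3277 ≡ 5 (mod 8), (2/3277) = -1.
Reciprocity: 1631 ≡ 3 and 3277 ≡ 1 (mod 4), so (1631/3277) = +(3277/1631).
Reduce top mod 1631: now compute (15/1631).
Reciprocity: 15 ≡ 3 and 1631 ≡ 3 (mod 4), so (15/1631) = −(1631/15).
Reduce top mod 15: now compute (11/15).
Reciprocity: 11 ≡ 3 and 15 ≡ 3 (mod 4), so (11/15) = −(15/11).
Reduce top mod 11: now compute (4/11).
Pull out 2^2: since 11 ≡ 3 (mod 8), (2/11) = -1, so (2/11)^2 = +1.
Reached (1/11) = 1. Collecting the sign flips along the way, the symbol is -1.

-1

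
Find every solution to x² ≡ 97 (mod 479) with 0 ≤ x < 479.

24, 455

Since 479 ≡ 3 (mod 4), a square root of 97 is 97^((479+1)/4) = 97^120 mod 479.
Repeated squaring: 97^2≡308, 97^4≡22, 97^8≡5, 97^16≡25, 97^32≡146, 97^64≡240 (mod 479).
97^120 = 97^(64+32+16+8) ≡ 24 (mod 479).
Check: 24² = 576 ≡ 97 (mod 479). The two roots are 24 and 455.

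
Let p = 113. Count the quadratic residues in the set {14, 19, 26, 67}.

(14/113) = +1 → QR.
(19/113) = -1 → non-residue.
(26/113) = +1 → QR.
(67/113) = -1 → non-residue.
Total quadratic residues among the 4: 2.

2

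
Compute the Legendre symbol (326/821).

-1

Pull out 2: since 821 ≡ 5 (mod 8), (2/821) = -1.
Reciprocity: 163 ≡ 3 and 821 ≡ 1 (mod 4), so (163/821) = +(821/163).
Reduce top mod 163: now compute (6/163).
Pull out 2: since 163 ≡ 3 (mod 8), (2/163) = -1.
Reciprocity: 3 ≡ 3 and 163 ≡ 3 (mod 4), so (3/163) = −(163/3).
Reduce top mod 3: now compute (1/3).
Reached (1/3) = 1. Collecting the sign flips along the way, the symbol is -1.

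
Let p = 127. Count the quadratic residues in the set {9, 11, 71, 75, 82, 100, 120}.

(9/127) = +1 → QR.
(11/127) = +1 → QR.
(71/127) = +1 → QR.
(75/127) = -1 → non-residue.
(82/127) = +1 → QR.
(100/127) = +1 → QR.
(120/127) = +1 → QR.
Total quadratic residues among the 7: 6.

6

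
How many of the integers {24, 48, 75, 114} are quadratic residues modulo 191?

(24/191) = +1 → QR.
(48/191) = +1 → QR.
(75/191) = +1 → QR.
(114/191) = -1 → non-residue.
Total quadratic residues among the 4: 3.

3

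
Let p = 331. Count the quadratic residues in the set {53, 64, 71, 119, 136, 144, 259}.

5

(53/331) = +1 → QR.
(64/331) = +1 → QR.
(71/331) = +1 → QR.
(119/331) = -1 → non-residue.
(136/331) = -1 → non-residue.
(144/331) = +1 → QR.
(259/331) = +1 → QR.
Total quadratic residues among the 7: 5.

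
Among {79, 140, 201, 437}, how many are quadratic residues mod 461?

(79/461) = -1 → non-residue.
(140/461) = -1 → non-residue.
(201/461) = -1 → non-residue.
(437/461) = +1 → QR.
Total quadratic residues among the 4: 1.

1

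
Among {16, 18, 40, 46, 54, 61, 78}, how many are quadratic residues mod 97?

4

(16/97) = +1 → QR.
(18/97) = +1 → QR.
(40/97) = -1 → non-residue.
(46/97) = -1 → non-residue.
(54/97) = +1 → QR.
(61/97) = +1 → QR.
(78/97) = -1 → non-residue.
Total quadratic residues among the 7: 4.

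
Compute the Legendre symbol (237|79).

First reduce: 237 ≡ 0 (mod 79).
Top reduces to 0: gcd > 1, so the symbol is 0.

0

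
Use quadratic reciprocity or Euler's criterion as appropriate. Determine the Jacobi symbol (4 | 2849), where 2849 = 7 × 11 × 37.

Pull out 2^2: since 2849 ≡ 1 (mod 8), (2/2849) = +1, so (2/2849)^2 = +1.
Reached (1/2849) = 1. Collecting the sign flips along the way, the symbol is +1.

1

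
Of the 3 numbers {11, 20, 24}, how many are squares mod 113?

(11/113) = +1 → QR.
(20/113) = -1 → non-residue.
(24/113) = -1 → non-residue.
Total quadratic residues among the 3: 1.

1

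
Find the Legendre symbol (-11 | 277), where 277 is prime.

-1

First reduce: -11 ≡ 266 (mod 277).
Pull out 2: since 277 ≡ 5 (mod 8), (2/277) = -1.
Reciprocity: 133 ≡ 1 and 277 ≡ 1 (mod 4), so (133/277) = +(277/133).
Reduce top mod 133: now compute (11/133).
Reciprocity: 11 ≡ 3 and 133 ≡ 1 (mod 4), so (11/133) = +(133/11).
Reduce top mod 11: now compute (1/11).
Reached (1/11) = 1. Collecting the sign flips along the way, the symbol is -1.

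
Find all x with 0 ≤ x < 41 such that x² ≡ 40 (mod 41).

41 ≡ 1 (mod 4), so we find a root by search.
Trying successive values, 9² = 81 ≡ 40 (mod 41). The other root is 41 − 9 = 32.

9, 32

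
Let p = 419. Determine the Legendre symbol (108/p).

1

Pull out 2^2: since 419 ≡ 3 (mod 8), (2/419) = -1, so (2/419)^2 = +1.
Reciprocity: 27 ≡ 3 and 419 ≡ 3 (mod 4), so (27/419) = −(419/27).
Reduce top mod 27: now compute (14/27).
Pull out 2: since 27 ≡ 3 (mod 8), (2/27) = -1.
Reciprocity: 7 ≡ 3 and 27 ≡ 3 (mod 4), so (7/27) = −(27/7).
Reduce top mod 7: now compute (6/7).
Pull out 2: since 7 ≡ 7 (mod 8), (2/7) = +1.
Reciprocity: 3 ≡ 3 and 7 ≡ 3 (mod 4), so (3/7) = −(7/3).
Reduce top mod 3: now compute (1/3).
Reached (1/3) = 1. Collecting the sign flips along the way, the symbol is +1.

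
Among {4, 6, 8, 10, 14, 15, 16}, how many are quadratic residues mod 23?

4

(4/23) = +1 → QR.
(6/23) = +1 → QR.
(8/23) = +1 → QR.
(10/23) = -1 → non-residue.
(14/23) = -1 → non-residue.
(15/23) = -1 → non-residue.
(16/23) = +1 → QR.
Total quadratic residues among the 7: 4.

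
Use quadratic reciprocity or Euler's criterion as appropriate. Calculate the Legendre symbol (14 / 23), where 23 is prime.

-1

Euler's criterion: (14/23) ≡ 14^11 (mod 23).
14^2 ≡ 12 (mod 23)
14^4 ≡ 6 (mod 23)
14^8 ≡ 13 (mod 23)
14^11 = 14^(8+2+1) ≡ 22 (mod 23).
Result is 22 ≡ −1, so (14/23) = −1.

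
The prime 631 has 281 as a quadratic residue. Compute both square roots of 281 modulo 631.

Since 631 ≡ 3 (mod 4), a square root of 281 is 281^((631+1)/4) = 281^158 mod 631.
Repeated squaring: 281^2≡86, 281^4≡455, 281^8≡57, 281^16≡94, 281^32≡2, 281^64≡4, 281^128≡16 (mod 631).
281^158 = 281^(128+16+8+4+2) ≡ 558 (mod 631).
Check: 558² = 311364 ≡ 281 (mod 631). The two roots are 73 and 558.

73, 558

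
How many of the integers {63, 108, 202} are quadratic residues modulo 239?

(63/239) = -1 → non-residue.
(108/239) = +1 → QR.
(202/239) = +1 → QR.
Total quadratic residues among the 3: 2.

2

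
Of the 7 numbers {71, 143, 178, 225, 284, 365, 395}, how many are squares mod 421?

(71/421) = -1 → non-residue.
(143/421) = -1 → non-residue.
(178/421) = +1 → QR.
(225/421) = +1 → QR.
(284/421) = -1 → non-residue.
(365/421) = -1 → non-residue.
(395/421) = +1 → QR.
Total quadratic residues among the 7: 3.

3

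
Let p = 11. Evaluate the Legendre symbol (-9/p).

First reduce: -9 ≡ 2 (mod 11).
Pull out 2: since 11 ≡ 3 (mod 8), (2/11) = -1.
Reached (1/11) = 1. Collecting the sign flips along the way, the symbol is -1.

-1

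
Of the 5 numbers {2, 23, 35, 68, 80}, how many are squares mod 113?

(2/113) = +1 → QR.
(23/113) = -1 → non-residue.
(35/113) = -1 → non-residue.
(68/113) = -1 → non-residue.
(80/113) = -1 → non-residue.
Total quadratic residues among the 5: 1.

1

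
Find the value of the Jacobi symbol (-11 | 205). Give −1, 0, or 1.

First reduce: -11 ≡ 194 (mod 205).
Pull out 2: since 205 ≡ 5 (mod 8), (2/205) = -1.
Reciprocity: 97 ≡ 1 and 205 ≡ 1 (mod 4), so (97/205) = +(205/97).
Reduce top mod 97: now compute (11/97).
Reciprocity: 11 ≡ 3 and 97 ≡ 1 (mod 4), so (11/97) = +(97/11).
Reduce top mod 11: now compute (9/11).
Reciprocity: 9 ≡ 1 and 11 ≡ 3 (mod 4), so (9/11) = +(11/9).
Reduce top mod 9: now compute (2/9).
Pull out 2: since 9 ≡ 1 (mod 8), (2/9) = +1.
Reached (1/9) = 1. Collecting the sign flips along the way, the symbol is -1.

-1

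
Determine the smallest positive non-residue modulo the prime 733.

2

(2/733) = −1, so 2 is the smallest positive non-residue mod 733.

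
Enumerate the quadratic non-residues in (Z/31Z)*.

Square k = 1,…,15 (k and 31−k give the same square):
1²=1, 2²=4, 3²=9, 4²=16, 5²=25, 6²≡5, 7²≡18, 8²≡2, 9²≡19, 10²≡7, 11²≡28, 12²≡20, 13²≡14, 14²≡10, 15²≡8 (mod 31).
The residues are {1, 2, 4, 5, 7, 8, 9, 10, 14, 16, 18, 19, 20, 25, 28}; the non-residues are the remaining 15 nonzero classes.

3,6,11,12,13,15,17,21,22,23,24,26,27,29,30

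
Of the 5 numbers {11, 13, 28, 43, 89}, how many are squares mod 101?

2

(11/101) = -1 → non-residue.
(13/101) = +1 → QR.
(28/101) = -1 → non-residue.
(43/101) = +1 → QR.
(89/101) = -1 → non-residue.
Total quadratic residues among the 5: 2.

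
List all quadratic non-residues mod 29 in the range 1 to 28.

Square k = 1,…,14 (k and 29−k give the same square):
1²=1, 2²=4, 3²=9, 4²=16, 5²=25, 6²≡7, 7²≡20, 8²≡6, 9²≡23, 10²≡13, 11²≡5, 12²≡28, 13²≡24, 14²≡22 (mod 29).
The residues are {1, 4, 5, 6, 7, 9, 13, 16, 20, 22, 23, 24, 25, 28}; the non-residues are the remaining 14 nonzero classes.

2 3 8 10 11 12 14 15 17 18 19 21 26 27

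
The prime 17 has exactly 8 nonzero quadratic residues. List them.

Square k = 1,…,8 (k and 17−k give the same square):
1²=1, 2²=4, 3²=9, 4²=16, 5²≡8, 6²≡2, 7²≡15, 8²≡13 (mod 17).
So the quadratic residues mod 17 are {1, 2, 4, 8, 9, 13, 15, 16}.

1 2 4 8 9 13 15 16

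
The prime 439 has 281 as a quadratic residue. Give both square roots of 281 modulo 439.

88, 351

Since 439 ≡ 3 (mod 4), a square root of 281 is 281^((439+1)/4) = 281^110 mod 439.
Repeated squaring: 281^2≡380, 281^4≡408, 281^8≡83, 281^16≡304, 281^32≡226, 281^64≡152 (mod 439).
281^110 = 281^(64+32+8+4+2) ≡ 88 (mod 439).
Check: 88² = 7744 ≡ 281 (mod 439). The two roots are 88 and 351.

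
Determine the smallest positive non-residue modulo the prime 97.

5

(2/97) = +1, so 2 is a residue.
(3/97) = +1, so 3 is a residue.
(4/97) = +1, so 4 is a residue.
(5/97) = −1, so 5 is the smallest positive non-residue mod 97.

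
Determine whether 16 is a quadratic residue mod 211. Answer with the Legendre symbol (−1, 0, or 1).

1

Euler's criterion: (16/211) ≡ 16^105 (mod 211).
16^2 ≡ 45 (mod 211)
16^4 ≡ 126 (mod 211)
16^8 ≡ 51 (mod 211)
16^16 ≡ 69 (mod 211)
16^32 ≡ 119 (mod 211)
16^64 ≡ 24 (mod 211)
16^105 = 16^(64+32+8+1) ≡ 1 (mod 211).
Result is 1, so (16/211) = 1.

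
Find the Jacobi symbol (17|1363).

Reciprocity: 17 ≡ 1 and 1363 ≡ 3 (mod 4), so (17/1363) = +(1363/17).
Reduce top mod 17: now compute (3/17).
Reciprocity: 3 ≡ 3 and 17 ≡ 1 (mod 4), so (3/17) = +(17/3).
Reduce top mod 3: now compute (2/3).
Pull out 2: since 3 ≡ 3 (mod 8), (2/3) = -1.
Reached (1/3) = 1. Collecting the sign flips along the way, the symbol is -1.

-1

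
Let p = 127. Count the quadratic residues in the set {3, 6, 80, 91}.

(3/127) = -1 → non-residue.
(6/127) = -1 → non-residue.
(80/127) = -1 → non-residue.
(91/127) = -1 → non-residue.
Total quadratic residues among the 4: 0.

0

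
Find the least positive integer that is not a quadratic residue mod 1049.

3

(2/1049) = +1, so 2 is a residue.
(3/1049) = −1, so 3 is the smallest positive non-residue mod 1049.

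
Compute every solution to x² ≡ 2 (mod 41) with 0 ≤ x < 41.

41 ≡ 1 (mod 4), so we find a root by search.
Trying successive values, 17² = 289 ≡ 2 (mod 41). The other root is 41 − 17 = 24.

17, 24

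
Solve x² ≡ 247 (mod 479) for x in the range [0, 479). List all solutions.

Since 479 ≡ 3 (mod 4), a square root of 247 is 247^((479+1)/4) = 247^120 mod 479.
Repeated squaring: 247^2≡176, 247^4≡320, 247^8≡373, 247^16≡219, 247^32≡61, 247^64≡368 (mod 479).
247^120 = 247^(64+32+16+8) ≡ 60 (mod 479).
Check: 60² = 3600 ≡ 247 (mod 479). The two roots are 60 and 419.

60, 419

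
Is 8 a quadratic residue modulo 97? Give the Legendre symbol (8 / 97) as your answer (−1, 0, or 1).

Euler's criterion: (8/97) ≡ 8^48 (mod 97).
8^2 ≡ 64 (mod 97)
8^4 ≡ 22 (mod 97)
8^8 ≡ 96 (mod 97)
8^16 ≡ 1 (mod 97)
8^32 ≡ 1 (mod 97)
8^48 = 8^(32+16) ≡ 1 (mod 97).
Result is 1, so (8/97) = 1.

1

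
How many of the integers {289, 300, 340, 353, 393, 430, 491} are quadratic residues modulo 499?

(289/499) = +1 → QR.
(300/499) = -1 → non-residue.
(340/499) = -1 → non-residue.
(353/499) = +1 → QR.
(393/499) = -1 → non-residue.
(430/499) = -1 → non-residue.
(491/499) = +1 → QR.
Total quadratic residues among the 7: 3.

3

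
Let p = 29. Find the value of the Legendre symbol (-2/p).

-1

First reduce: -2 ≡ 27 (mod 29).
Reciprocity: 27 ≡ 3 and 29 ≡ 1 (mod 4), so (27/29) = +(29/27).
Reduce top mod 27: now compute (2/27).
Pull out 2: since 27 ≡ 3 (mod 8), (2/27) = -1.
Reached (1/27) = 1. Collecting the sign flips along the way, the symbol is -1.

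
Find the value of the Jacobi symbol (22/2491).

1

Pull out 2: since 2491 ≡ 3 (mod 8), (2/2491) = -1.
Reciprocity: 11 ≡ 3 and 2491 ≡ 3 (mod 4), so (11/2491) = −(2491/11).
Reduce top mod 11: now compute (5/11).
Reciprocity: 5 ≡ 1 and 11 ≡ 3 (mod 4), so (5/11) = +(11/5).
Reduce top mod 5: now compute (1/5).
Reached (1/5) = 1. Collecting the sign flips along the way, the symbol is +1.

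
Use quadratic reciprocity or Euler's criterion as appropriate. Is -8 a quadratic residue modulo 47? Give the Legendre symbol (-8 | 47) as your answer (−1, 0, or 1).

First reduce: -8 ≡ 39 (mod 47).
Reciprocity: 39 ≡ 3 and 47 ≡ 3 (mod 4), so (39/47) = −(47/39).
Reduce top mod 39: now compute (8/39).
Pull out 2^3: since 39 ≡ 7 (mod 8), (2/39) = +1, so (2/39)^3 = +1.
Reached (1/39) = 1. Collecting the sign flips along the way, the symbol is -1.

-1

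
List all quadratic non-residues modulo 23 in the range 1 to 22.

5,7,10,11,14,15,17,19,20,21,22

Square k = 1,…,11 (k and 23−k give the same square):
1²=1, 2²=4, 3²=9, 4²=16, 5²≡2, 6²≡13, 7²≡3, 8²≡18, 9²≡12, 10²≡8, 11²≡6 (mod 23).
The residues are {1, 2, 3, 4, 6, 8, 9, 12, 13, 16, 18}; the non-residues are the remaining 11 nonzero classes.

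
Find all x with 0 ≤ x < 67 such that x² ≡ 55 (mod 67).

Since 67 ≡ 3 (mod 4), a square root of 55 is 55^((67+1)/4) = 55^17 mod 67.
Repeated squaring: 55^2≡10, 55^4≡33, 55^8≡17, 55^16≡21 (mod 67).
55^17 = 55^(16+1) ≡ 16 (mod 67).
Check: 16² = 256 ≡ 55 (mod 67). The two roots are 16 and 51.

16, 51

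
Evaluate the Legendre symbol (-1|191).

First reduce: -1 ≡ 190 (mod 191).
Pull out 2: since 191 ≡ 7 (mod 8), (2/191) = +1.
Reciprocity: 95 ≡ 3 and 191 ≡ 3 (mod 4), so (95/191) = −(191/95).
Reduce top mod 95: now compute (1/95).
Reached (1/95) = 1. Collecting the sign flips along the way, the symbol is -1.

-1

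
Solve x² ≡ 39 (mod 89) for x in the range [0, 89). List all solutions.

22, 67

89 ≡ 1 (mod 4), so we find a root by search.
Trying successive values, 22² = 484 ≡ 39 (mod 89). The other root is 89 − 22 = 67.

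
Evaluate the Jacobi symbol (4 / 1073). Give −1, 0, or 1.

Pull out 2^2: since 1073 ≡ 1 (mod 8), (2/1073) = +1, so (2/1073)^2 = +1.
Reached (1/1073) = 1. Collecting the sign flips along the way, the symbol is +1.

1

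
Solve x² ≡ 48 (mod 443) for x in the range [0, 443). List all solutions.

202, 241

Since 443 ≡ 3 (mod 4), a square root of 48 is 48^((443+1)/4) = 48^111 mod 443.
Repeated squaring: 48^2≡89, 48^4≡390, 48^8≡151, 48^16≡208, 48^32≡293, 48^64≡350 (mod 443).
48^111 = 48^(64+32+8+4+2+1) ≡ 202 (mod 443).
Check: 202² = 40804 ≡ 48 (mod 443). The two roots are 202 and 241.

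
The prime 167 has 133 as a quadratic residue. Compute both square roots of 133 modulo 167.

Since 167 ≡ 3 (mod 4), a square root of 133 is 133^((167+1)/4) = 133^42 mod 167.
Repeated squaring: 133^2≡154, 133^4≡2, 133^8≡4, 133^16≡16, 133^32≡89 (mod 167).
133^42 = 133^(32+8+2) ≡ 48 (mod 167).
Check: 48² = 2304 ≡ 133 (mod 167). The two roots are 48 and 119.

48, 119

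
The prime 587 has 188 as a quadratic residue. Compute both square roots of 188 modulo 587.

117, 470

Since 587 ≡ 3 (mod 4), a square root of 188 is 188^((587+1)/4) = 188^147 mod 587.
Repeated squaring: 188^2≡124, 188^4≡114, 188^8≡82, 188^16≡267, 188^32≡262, 188^64≡552, 188^128≡51 (mod 587).
188^147 = 188^(128+16+2+1) ≡ 470 (mod 587).
Check: 470² = 220900 ≡ 188 (mod 587). The two roots are 117 and 470.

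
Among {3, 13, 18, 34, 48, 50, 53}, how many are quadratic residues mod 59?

3

(3/59) = +1 → QR.
(13/59) = -1 → non-residue.
(18/59) = -1 → non-residue.
(34/59) = -1 → non-residue.
(48/59) = +1 → QR.
(50/59) = -1 → non-residue.
(53/59) = +1 → QR.
Total quadratic residues among the 7: 3.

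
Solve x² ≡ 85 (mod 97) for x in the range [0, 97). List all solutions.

45, 52

97 ≡ 1 (mod 4), so we find a root by search.
Trying successive values, 45² = 2025 ≡ 85 (mod 97). The other root is 97 − 45 = 52.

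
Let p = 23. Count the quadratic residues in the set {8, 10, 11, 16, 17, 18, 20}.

3

(8/23) = +1 → QR.
(10/23) = -1 → non-residue.
(11/23) = -1 → non-residue.
(16/23) = +1 → QR.
(17/23) = -1 → non-residue.
(18/23) = +1 → QR.
(20/23) = -1 → non-residue.
Total quadratic residues among the 7: 3.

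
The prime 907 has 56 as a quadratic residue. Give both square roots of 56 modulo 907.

Since 907 ≡ 3 (mod 4), a square root of 56 is 56^((907+1)/4) = 56^227 mod 907.
Repeated squaring: 56^2≡415, 56^4≡802, 56^8≡141, 56^16≡834, 56^32≡794, 56^64≡71, 56^128≡506 (mod 907).
56^227 = 56^(128+64+32+2+1) ≡ 504 (mod 907).
Check: 504² = 254016 ≡ 56 (mod 907). The two roots are 403 and 504.

403, 504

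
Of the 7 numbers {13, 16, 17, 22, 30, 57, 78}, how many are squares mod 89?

5

(13/89) = -1 → non-residue.
(16/89) = +1 → QR.
(17/89) = +1 → QR.
(22/89) = +1 → QR.
(30/89) = -1 → non-residue.
(57/89) = +1 → QR.
(78/89) = +1 → QR.
Total quadratic residues among the 7: 5.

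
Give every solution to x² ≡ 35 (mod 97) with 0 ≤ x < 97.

36, 61

97 ≡ 1 (mod 4), so we find a root by search.
Trying successive values, 36² = 1296 ≡ 35 (mod 97). The other root is 97 − 36 = 61.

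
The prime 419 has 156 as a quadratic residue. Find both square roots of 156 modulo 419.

Since 419 ≡ 3 (mod 4), a square root of 156 is 156^((419+1)/4) = 156^105 mod 419.
Repeated squaring: 156^2≡34, 156^4≡318, 156^8≡145, 156^16≡75, 156^32≡178, 156^64≡259 (mod 419).
156^105 = 156^(64+32+8+1) ≡ 347 (mod 419).
Check: 347² = 120409 ≡ 156 (mod 419). The two roots are 72 and 347.

72, 347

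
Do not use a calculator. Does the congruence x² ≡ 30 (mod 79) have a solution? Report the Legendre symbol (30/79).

-1

Euler's criterion: (30/79) ≡ 30^39 (mod 79).
30^2 ≡ 31 (mod 79)
30^4 ≡ 13 (mod 79)
30^8 ≡ 11 (mod 79)
30^16 ≡ 42 (mod 79)
30^32 ≡ 26 (mod 79)
30^39 = 30^(32+4+2+1) ≡ 78 (mod 79).
Result is 78 ≡ −1, so (30/79) = −1.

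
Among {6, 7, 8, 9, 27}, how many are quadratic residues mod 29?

3

(6/29) = +1 → QR.
(7/29) = +1 → QR.
(8/29) = -1 → non-residue.
(9/29) = +1 → QR.
(27/29) = -1 → non-residue.
Total quadratic residues among the 5: 3.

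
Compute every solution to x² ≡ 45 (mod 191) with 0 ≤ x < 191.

Since 191 ≡ 3 (mod 4), a square root of 45 is 45^((191+1)/4) = 45^48 mod 191.
Repeated squaring: 45^2≡115, 45^4≡46, 45^8≡15, 45^16≡34, 45^32≡10 (mod 191).
45^48 = 45^(32+16) ≡ 149 (mod 191).
Check: 149² = 22201 ≡ 45 (mod 191). The two roots are 42 and 149.

42, 149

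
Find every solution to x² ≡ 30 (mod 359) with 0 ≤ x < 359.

Since 359 ≡ 3 (mod 4), a square root of 30 is 30^((359+1)/4) = 30^90 mod 359.
Repeated squaring: 30^2≡182, 30^4≡96, 30^8≡241, 30^16≡282, 30^32≡185, 30^64≡120 (mod 359).
30^90 = 30^(64+16+8+2) ≡ 272 (mod 359).
Check: 272² = 73984 ≡ 30 (mod 359). The two roots are 87 and 272.

87, 272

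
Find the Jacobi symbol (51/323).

Reciprocity: 51 ≡ 3 and 323 ≡ 3 (mod 4), so (51/323) = −(323/51).
Reduce top mod 51: now compute (17/51).
Reciprocity: 17 ≡ 1 and 51 ≡ 3 (mod 4), so (17/51) = +(51/17).
Reduce top mod 17: now compute (0/17).
Top reduces to 0: gcd > 1, so the symbol is 0.

0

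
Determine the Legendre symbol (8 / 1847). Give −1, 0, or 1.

Pull out 2^3: since 1847 ≡ 7 (mod 8), (2/1847) = +1, so (2/1847)^3 = +1.
Reached (1/1847) = 1. Collecting the sign flips along the way, the symbol is +1.

1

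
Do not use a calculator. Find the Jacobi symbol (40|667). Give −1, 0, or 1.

Pull out 2^3: since 667 ≡ 3 (mod 8), (2/667) = -1, so (2/667)^3 = -1.
Reciprocity: 5 ≡ 1 and 667 ≡ 3 (mod 4), so (5/667) = +(667/5).
Reduce top mod 5: now compute (2/5).
Pull out 2: since 5 ≡ 5 (mod 8), (2/5) = -1.
Reached (1/5) = 1. Collecting the sign flips along the way, the symbol is +1.

1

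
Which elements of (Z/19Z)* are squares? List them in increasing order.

1, 4, 5, 6, 7, 9, 11, 16, 17

Square k = 1,…,9 (k and 19−k give the same square):
1²=1, 2²=4, 3²=9, 4²=16, 5²≡6, 6²≡17, 7²≡11, 8²≡7, 9²≡5 (mod 19).
So the quadratic residues mod 19 are {1, 4, 5, 6, 7, 9, 11, 16, 17}.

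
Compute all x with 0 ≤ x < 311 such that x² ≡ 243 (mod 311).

Since 311 ≡ 3 (mod 4), a square root of 243 is 243^((311+1)/4) = 243^78 mod 311.
Repeated squaring: 243^2≡270, 243^4≡126, 243^8≡15, 243^16≡225, 243^32≡243, 243^64≡270 (mod 311).
243^78 = 243^(64+8+4+2) ≡ 225 (mod 311).
Check: 225² = 50625 ≡ 243 (mod 311). The two roots are 86 and 225.

86, 225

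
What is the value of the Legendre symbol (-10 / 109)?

First reduce: -10 ≡ 99 (mod 109).
Reciprocity: 99 ≡ 3 and 109 ≡ 1 (mod 4), so (99/109) = +(109/99).
Reduce top mod 99: now compute (10/99).
Pull out 2: since 99 ≡ 3 (mod 8), (2/99) = -1.
Reciprocity: 5 ≡ 1 and 99 ≡ 3 (mod 4), so (5/99) = +(99/5).
Reduce top mod 5: now compute (4/5).
Pull out 2^2: since 5 ≡ 5 (mod 8), (2/5) = -1, so (2/5)^2 = +1.
Reached (1/5) = 1. Collecting the sign flips along the way, the symbol is -1.

-1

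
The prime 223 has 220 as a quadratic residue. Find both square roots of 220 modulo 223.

79, 144

Since 223 ≡ 3 (mod 4), a square root of 220 is 220^((223+1)/4) = 220^56 mod 223.
Repeated squaring: 220^2≡9, 220^4≡81, 220^8≡94, 220^16≡139, 220^32≡143 (mod 223).
220^56 = 220^(32+16+8) ≡ 144 (mod 223).
Check: 144² = 20736 ≡ 220 (mod 223). The two roots are 79 and 144.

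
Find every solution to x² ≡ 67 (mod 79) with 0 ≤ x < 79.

15, 64

Since 79 ≡ 3 (mod 4), a square root of 67 is 67^((79+1)/4) = 67^20 mod 79.
Repeated squaring: 67^2≡65, 67^4≡38, 67^8≡22, 67^16≡10 (mod 79).
67^20 = 67^(16+4) ≡ 64 (mod 79).
Check: 64² = 4096 ≡ 67 (mod 79). The two roots are 15 and 64.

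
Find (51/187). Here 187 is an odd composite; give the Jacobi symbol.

Reciprocity: 51 ≡ 3 and 187 ≡ 3 (mod 4), so (51/187) = −(187/51).
Reduce top mod 51: now compute (34/51).
Pull out 2: since 51 ≡ 3 (mod 8), (2/51) = -1.
Reciprocity: 17 ≡ 1 and 51 ≡ 3 (mod 4), so (17/51) = +(51/17).
Reduce top mod 17: now compute (0/17).
Top reduces to 0: gcd > 1, so the symbol is 0.

0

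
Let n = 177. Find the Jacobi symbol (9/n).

0

Reciprocity: 9 ≡ 1 and 177 ≡ 1 (mod 4), so (9/177) = +(177/9).
Reduce top mod 9: now compute (6/9).
Pull out 2: since 9 ≡ 1 (mod 8), (2/9) = +1.
Reciprocity: 3 ≡ 3 and 9 ≡ 1 (mod 4), so (3/9) = +(9/3).
Reduce top mod 3: now compute (0/3).
Top reduces to 0: gcd > 1, so the symbol is 0.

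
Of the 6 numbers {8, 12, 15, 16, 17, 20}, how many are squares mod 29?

2

(8/29) = -1 → non-residue.
(12/29) = -1 → non-residue.
(15/29) = -1 → non-residue.
(16/29) = +1 → QR.
(17/29) = -1 → non-residue.
(20/29) = +1 → QR.
Total quadratic residues among the 6: 2.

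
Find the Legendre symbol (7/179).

-1

Reciprocity: 7 ≡ 3 and 179 ≡ 3 (mod 4), so (7/179) = −(179/7).
Reduce top mod 7: now compute (4/7).
Pull out 2^2: since 7 ≡ 7 (mod 8), (2/7) = +1, so (2/7)^2 = +1.
Reached (1/7) = 1. Collecting the sign flips along the way, the symbol is -1.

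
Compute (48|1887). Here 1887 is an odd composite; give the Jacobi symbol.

Pull out 2^4: since 1887 ≡ 7 (mod 8), (2/1887) = +1, so (2/1887)^4 = +1.
Reciprocity: 3 ≡ 3 and 1887 ≡ 3 (mod 4), so (3/1887) = −(1887/3).
Reduce top mod 3: now compute (0/3).
Top reduces to 0: gcd > 1, so the symbol is 0.

0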